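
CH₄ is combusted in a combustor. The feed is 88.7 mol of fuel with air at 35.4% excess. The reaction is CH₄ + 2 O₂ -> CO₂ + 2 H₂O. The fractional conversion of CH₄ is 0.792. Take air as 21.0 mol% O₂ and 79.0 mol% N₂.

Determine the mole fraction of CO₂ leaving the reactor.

Stoichiometric O₂ = 2 × 88.7 = 177.4 mol; O₂ fed = 177.4 × 1.354 = 240.2 mol.
N₂ fed = 240.2 × 79/21 = 903.6 mol.
Fuel reacted = 0.792 × 88.7 → ξ = 70.25 mol.
Outlet (n = n₀ + ν ξ):
  CH₄: 88.7 − 1(70.25) = 18.45
  O₂: 240.2 − 2(70.25) = 99.7
  N₂: 903.6 (inert)
  CO₂: 0 + 1(70.25) = 70.25
  H₂O: 0 + 2(70.25) = 140.5
Total out = 1233 mol; y_CO₂ = 70.25 / 1233 = 0.057.

0.057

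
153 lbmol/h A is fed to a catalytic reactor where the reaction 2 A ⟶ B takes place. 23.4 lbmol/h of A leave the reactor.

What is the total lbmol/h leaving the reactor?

For A: n = n₀ − 2ξ → 23.4 = 153 − 2ξ, giving ξ = 64.8 lbmol/h.
Outlet amounts (n = n₀ + ν ξ):
  A: 153 − 2(64.8) = 23.4
  B: 0 + 1(64.8) = 64.8
Total out = 23.4 + 64.8 = 88.2 lbmol/h.

88.2 lbmol/h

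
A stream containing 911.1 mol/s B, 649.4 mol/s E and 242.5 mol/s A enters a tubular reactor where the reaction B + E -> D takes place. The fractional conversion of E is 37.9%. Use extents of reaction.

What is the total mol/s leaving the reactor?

E reacted = 0.379 × 649.4 = 246.1 mol/s; ν_E = −1, so ξ = 246.1/1 = 246.1 mol/s.
Outlet amounts (n = n₀ + ν ξ):
  B: 911.1 − 1(246.1) = 665
  E: 649.4 − 1(246.1) = 403.3
  D: 0 + 1(246.1) = 246.1
  A: 242.5 (inert)
Total out = 665 + 403.3 + 246.1 + 242.5 = 1557 mol/s.

1560 mol/s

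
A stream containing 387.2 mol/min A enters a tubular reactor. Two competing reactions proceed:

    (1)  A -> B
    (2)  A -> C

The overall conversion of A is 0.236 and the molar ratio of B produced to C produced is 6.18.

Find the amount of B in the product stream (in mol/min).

Conversion of A: A consumed = 0.236 × 387.2 = 91.38 mol/min = 1ξ₁ + 1ξ₂.
Selectivity: 1ξ₁ / (1ξ₂) = 6.18 → ξ₁ = 6.18 ξ₂.
Substitute: (1·6.18 + 1) ξ₂ = 91.38 → ξ₂ = 12.73 mol/min, ξ₁ = 78.65 mol/min.
Outlet amounts (n = n₀ + Σ ν·ξ):
  A: 387.2 − 1(78.65) − 1(12.73) = 295.8
  B: 0 + 1(78.65) = 78.65
  C: 0 + 1(12.73) = 12.73

78.7 mol/min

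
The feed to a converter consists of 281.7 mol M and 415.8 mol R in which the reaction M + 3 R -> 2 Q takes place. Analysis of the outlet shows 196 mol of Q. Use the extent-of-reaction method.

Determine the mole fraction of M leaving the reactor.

0.366

For Q: n = n₀ + 2ξ → 196 = 0 + 2ξ, giving ξ = 98 mol.
Outlet amounts (n = n₀ + ν ξ):
  M: 281.7 − 1(98) = 183.7
  R: 415.8 − 3(98) = 121.8
  Q: 0 + 2(98) = 196
Total out = 501.5 mol; y_M = 183.7 / 501.5 = 0.3663.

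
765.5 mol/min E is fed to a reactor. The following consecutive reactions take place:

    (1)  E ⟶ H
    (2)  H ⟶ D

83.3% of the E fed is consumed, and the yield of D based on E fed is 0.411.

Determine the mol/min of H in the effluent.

Conversion of E: E consumed = 1ξ₁ = 0.833 × 765.5 → ξ₁ = 637.7 mol/min.
Yield of D: 1ξ₂ / 765.5 = 0.411 → ξ₂ = 314.6 mol/min.
Outlet amounts (n = n₀ + Σ ν·ξ):
  E: 765.5 − 1(637.7) = 127.8
  H: 0 + 1(637.7) − 1(314.6) = 323
  D: 0 + 1(314.6) = 314.6

323 mol/min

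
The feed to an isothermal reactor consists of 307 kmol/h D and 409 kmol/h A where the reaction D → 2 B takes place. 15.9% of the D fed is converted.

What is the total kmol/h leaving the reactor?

D reacted = 0.159 × 307 = 48.81 kmol/h; ν_D = −1, so ξ = 48.81/1 = 48.81 kmol/h.
Outlet amounts (n = n₀ + ν ξ):
  D: 307 − 1(48.81) = 258.2
  B: 0 + 2(48.81) = 97.63
  A: 409 (inert)
Total out = 258.2 + 97.63 + 409 = 764.8 kmol/h.

765 kmol/h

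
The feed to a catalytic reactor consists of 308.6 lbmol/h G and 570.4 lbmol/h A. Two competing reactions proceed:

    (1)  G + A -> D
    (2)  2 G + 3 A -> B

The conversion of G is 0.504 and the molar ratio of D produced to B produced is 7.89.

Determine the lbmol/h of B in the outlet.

Conversion of G: G consumed = 0.504 × 308.6 = 155.5 lbmol/h = 1ξ₁ + 2ξ₂.
Selectivity: 1ξ₁ / (1ξ₂) = 7.89 → ξ₁ = 7.89 ξ₂.
Substitute: (1·7.89 + 2) ξ₂ = 155.5 → ξ₂ = 15.73 lbmol/h, ξ₁ = 124.1 lbmol/h.
Outlet amounts (n = n₀ + Σ ν·ξ):
  G: 308.6 − 1(124.1) − 2(15.73) = 153.1
  A: 570.4 − 1(124.1) − 3(15.73) = 399.1
  D: 0 + 1(124.1) = 124.1
  B: 0 + 1(15.73) = 15.73

15.7 lbmol/h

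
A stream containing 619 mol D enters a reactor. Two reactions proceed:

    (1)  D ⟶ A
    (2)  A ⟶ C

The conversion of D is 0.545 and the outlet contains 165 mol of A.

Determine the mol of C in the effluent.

Conversion of D: D consumed = 1ξ₁ = 0.545 × 619 → ξ₁ = 337.4 mol.
A balance: n_A = 0 + 1ξ₁ − 1ξ₂ = 165 → ξ₂ = (1·337.4 − 165)/1 = 172.4 mol.
Outlet amounts (n = n₀ + Σ ν·ξ):
  D: 619 − 1(337.4) = 281.6
  A: 0 + 1(337.4) − 1(172.4) = 165
  C: 0 + 1(172.4) = 172.4

172 mol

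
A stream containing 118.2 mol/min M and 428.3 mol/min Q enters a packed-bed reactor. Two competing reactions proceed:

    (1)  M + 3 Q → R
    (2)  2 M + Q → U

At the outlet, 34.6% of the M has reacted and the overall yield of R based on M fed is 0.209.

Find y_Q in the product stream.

0.759

Yield of R: 1ξ₁ / 118.2 = 0.209 → ξ₁ = 24.7 mol/min.
Conversion of M: 1ξ₁ + 2ξ₂ = 0.346 × 118.2 = 40.9 → ξ₂ = 8.097 mol/min.
Outlet amounts (n = n₀ + Σ ν·ξ):
  M: 118.2 − 1(24.7) − 2(8.097) = 77.3
  Q: 428.3 − 3(24.7) − 1(8.097) = 346.1
  R: 0 + 1(24.7) = 24.7
  U: 0 + 1(8.097) = 8.097
Total out = 456.2 mol/min; y_Q = 346.1 / 456.2 = 0.7586.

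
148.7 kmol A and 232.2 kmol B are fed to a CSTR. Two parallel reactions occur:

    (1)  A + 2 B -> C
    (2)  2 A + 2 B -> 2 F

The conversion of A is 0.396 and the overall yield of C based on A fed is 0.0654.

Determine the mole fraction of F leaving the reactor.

0.157

Yield of C: 1ξ₁ / 148.7 = 0.0654 → ξ₁ = 9.725 kmol.
Conversion of A: 1ξ₁ + 2ξ₂ = 0.396 × 148.7 = 58.89 → ξ₂ = 24.58 kmol.
Outlet amounts (n = n₀ + Σ ν·ξ):
  A: 148.7 − 1(9.725) − 2(24.58) = 89.81
  B: 232.2 − 2(9.725) − 2(24.58) = 163.6
  C: 0 + 1(9.725) = 9.725
  F: 0 + 2(24.58) = 49.16
Total out = 312.3 kmol; y_F = 49.16 / 312.3 = 0.1574.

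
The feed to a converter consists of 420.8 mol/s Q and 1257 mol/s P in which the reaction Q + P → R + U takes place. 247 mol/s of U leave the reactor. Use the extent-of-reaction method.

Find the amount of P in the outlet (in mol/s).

1010 mol/s

For U: n = n₀ + 1ξ → 247 = 0 + 1ξ, giving ξ = 247 mol/s.
Outlet amounts (n = n₀ + ν ξ):
  Q: 420.8 − 1(247) = 173.8
  P: 1257 − 1(247) = 1010
  R: 0 + 1(247) = 247
  U: 0 + 1(247) = 247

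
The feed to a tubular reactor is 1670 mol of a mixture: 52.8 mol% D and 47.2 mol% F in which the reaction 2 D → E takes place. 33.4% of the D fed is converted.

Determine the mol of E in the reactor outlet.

147 mol

D reacted = 0.334 × 881.8 = 294.5 mol; ν_D = −2, so ξ = 294.5/2 = 147.3 mol.
Outlet amounts (n = n₀ + ν ξ):
  D: 881.8 − 2(147.3) = 587.3
  E: 0 + 1(147.3) = 147.3
  F: 788.2 (inert)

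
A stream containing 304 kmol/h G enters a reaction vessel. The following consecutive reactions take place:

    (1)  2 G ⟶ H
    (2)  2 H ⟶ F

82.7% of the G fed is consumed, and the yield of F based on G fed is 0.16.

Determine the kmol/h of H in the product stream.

28.4 kmol/h

Conversion of G: G consumed = 2ξ₁ = 0.827 × 304 → ξ₁ = 125.7 kmol/h.
Yield of F: 1ξ₂ / 304 = 0.16 → ξ₂ = 48.64 kmol/h.
Outlet amounts (n = n₀ + Σ ν·ξ):
  G: 304 − 2(125.7) = 52.59
  H: 0 + 1(125.7) − 2(48.64) = 28.42
  F: 0 + 1(48.64) = 48.64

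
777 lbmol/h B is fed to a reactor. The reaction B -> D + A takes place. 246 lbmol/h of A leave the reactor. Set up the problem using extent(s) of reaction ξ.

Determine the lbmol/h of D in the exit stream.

246 lbmol/h

For A: n = n₀ + 1ξ → 246 = 0 + 1ξ, giving ξ = 246 lbmol/h.
Outlet amounts (n = n₀ + ν ξ):
  B: 777 − 1(246) = 531
  D: 0 + 1(246) = 246
  A: 0 + 1(246) = 246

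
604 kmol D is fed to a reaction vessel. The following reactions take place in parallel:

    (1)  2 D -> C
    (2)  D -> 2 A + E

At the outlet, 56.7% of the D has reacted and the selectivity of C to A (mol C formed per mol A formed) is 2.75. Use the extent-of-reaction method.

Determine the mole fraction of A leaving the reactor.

0.113

Conversion of D: D consumed = 0.567 × 604 = 342.5 kmol = 2ξ₁ + 1ξ₂.
Selectivity: 1ξ₁ / (2ξ₂) = 2.75 → ξ₁ = 5.5 ξ₂.
Substitute: (2·5.5 + 1) ξ₂ = 342.5 → ξ₂ = 28.54 kmol, ξ₁ = 157 kmol.
Outlet amounts (n = n₀ + Σ ν·ξ):
  D: 604 − 2(157) − 1(28.54) = 261.5
  C: 0 + 1(157) = 157
  A: 0 + 2(28.54) = 57.08
  E: 0 + 1(28.54) = 28.54
Total out = 504.1 kmol; y_A = 57.08 / 504.1 = 0.1132.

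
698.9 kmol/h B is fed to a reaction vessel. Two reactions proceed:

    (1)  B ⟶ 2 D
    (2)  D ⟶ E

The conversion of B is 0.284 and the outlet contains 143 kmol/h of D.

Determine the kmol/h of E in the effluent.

Conversion of B: B consumed = 1ξ₁ = 0.284 × 698.9 → ξ₁ = 198.5 kmol/h.
D balance: n_D = 0 + 2ξ₁ − 1ξ₂ = 143 → ξ₂ = (2·198.5 − 143)/1 = 254 kmol/h.
Outlet amounts (n = n₀ + Σ ν·ξ):
  B: 698.9 − 1(198.5) = 500.4
  D: 0 + 2(198.5) − 1(254) = 143
  E: 0 + 1(254) = 254

254 kmol/h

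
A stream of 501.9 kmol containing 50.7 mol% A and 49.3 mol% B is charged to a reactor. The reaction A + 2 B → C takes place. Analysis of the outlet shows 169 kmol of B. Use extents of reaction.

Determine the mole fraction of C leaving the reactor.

For B: n = n₀ − 2ξ → 169 = 247.4 − 2ξ, giving ξ = 39.22 kmol.
Outlet amounts (n = n₀ + ν ξ):
  A: 254.5 − 1(39.22) = 215.2
  B: 247.4 − 2(39.22) = 169
  C: 0 + 1(39.22) = 39.22
Total out = 423.5 kmol; y_C = 39.22 / 423.5 = 0.09261.

0.0926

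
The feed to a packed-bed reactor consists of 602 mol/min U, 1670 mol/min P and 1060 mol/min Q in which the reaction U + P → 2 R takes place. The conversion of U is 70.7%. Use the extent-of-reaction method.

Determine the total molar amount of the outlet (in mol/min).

U reacted = 0.707 × 602 = 425.6 mol/min; ν_U = −1, so ξ = 425.6/1 = 425.6 mol/min.
Outlet amounts (n = n₀ + ν ξ):
  U: 602 − 1(425.6) = 176.4
  P: 1670 − 1(425.6) = 1244
  R: 0 + 2(425.6) = 851.2
  Q: 1060 (inert)
Total out = 176.4 + 1244 + 851.2 + 1060 = 3332 mol/min.

3330 mol/min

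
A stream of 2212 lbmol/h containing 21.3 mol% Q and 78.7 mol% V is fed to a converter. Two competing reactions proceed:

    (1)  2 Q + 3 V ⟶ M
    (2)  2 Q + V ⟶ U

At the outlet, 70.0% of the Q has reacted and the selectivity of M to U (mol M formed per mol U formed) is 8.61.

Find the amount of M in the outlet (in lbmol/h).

148 lbmol/h

Conversion of Q: Q consumed = 0.7 × 471.2 = 329.8 lbmol/h = 2ξ₁ + 2ξ₂.
Selectivity: 1ξ₁ / (1ξ₂) = 8.61 → ξ₁ = 8.61 ξ₂.
Substitute: (2·8.61 + 2) ξ₂ = 329.8 → ξ₂ = 17.16 lbmol/h, ξ₁ = 147.7 lbmol/h.
Outlet amounts (n = n₀ + Σ ν·ξ):
  Q: 471.2 − 2(147.7) − 2(17.16) = 141.3
  V: 1741 − 3(147.7) − 1(17.16) = 1280
  M: 0 + 1(147.7) = 147.7
  U: 0 + 1(17.16) = 17.16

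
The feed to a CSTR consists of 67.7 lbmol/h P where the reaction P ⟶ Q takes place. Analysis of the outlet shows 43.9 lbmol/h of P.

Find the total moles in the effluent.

67.7 lbmol/h

For P: n = n₀ − 1ξ → 43.9 = 67.7 − 1ξ, giving ξ = 23.8 lbmol/h.
Outlet amounts (n = n₀ + ν ξ):
  P: 67.7 − 1(23.8) = 43.9
  Q: 0 + 1(23.8) = 23.8
Total out = 43.9 + 23.8 = 67.7 lbmol/h.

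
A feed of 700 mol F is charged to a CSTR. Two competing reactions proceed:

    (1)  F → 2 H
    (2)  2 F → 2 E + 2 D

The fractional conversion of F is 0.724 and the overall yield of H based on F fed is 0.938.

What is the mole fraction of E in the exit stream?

0.148

Yield of H: 2ξ₁ / 700 = 0.938 → ξ₁ = 328.3 mol.
Conversion of F: 1ξ₁ + 2ξ₂ = 0.724 × 700 = 506.8 → ξ₂ = 89.25 mol.
Outlet amounts (n = n₀ + Σ ν·ξ):
  F: 700 − 1(328.3) − 2(89.25) = 193.2
  H: 0 + 2(328.3) = 656.6
  E: 0 + 2(89.25) = 178.5
  D: 0 + 2(89.25) = 178.5
Total out = 1207 mol; y_E = 178.5 / 1207 = 0.1479.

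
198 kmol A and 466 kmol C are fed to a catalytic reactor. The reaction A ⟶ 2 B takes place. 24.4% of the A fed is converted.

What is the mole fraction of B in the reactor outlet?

0.136

A reacted = 0.244 × 198 = 48.31 kmol; ν_A = −1, so ξ = 48.31/1 = 48.31 kmol.
Outlet amounts (n = n₀ + ν ξ):
  A: 198 − 1(48.31) = 149.7
  B: 0 + 2(48.31) = 96.62
  C: 466 (inert)
Total out = 712.3 kmol; y_B = 96.62 / 712.3 = 0.1356.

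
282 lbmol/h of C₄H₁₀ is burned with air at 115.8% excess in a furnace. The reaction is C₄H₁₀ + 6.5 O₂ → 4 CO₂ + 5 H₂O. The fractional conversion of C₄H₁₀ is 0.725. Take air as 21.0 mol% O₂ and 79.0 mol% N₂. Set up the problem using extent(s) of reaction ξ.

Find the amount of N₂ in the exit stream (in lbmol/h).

14900 lbmol/h

Stoichiometric O₂ = 6.5 × 282 = 1833 lbmol/h; O₂ fed = 1833 × 2.158 = 3956 lbmol/h.
N₂ fed = 3956 × 79/21 = 14880 lbmol/h.
Fuel reacted = 0.725 × 282 → ξ = 204.4 lbmol/h.
Outlet (n = n₀ + ν ξ):
  C₄H₁₀: 282 − 1(204.4) = 77.55
  O₂: 3956 − 6.5(204.4) = 2627
  N₂: 14880 (inert)
  CO₂: 0 + 4(204.4) = 817.8
  H₂O: 0 + 5(204.4) = 1022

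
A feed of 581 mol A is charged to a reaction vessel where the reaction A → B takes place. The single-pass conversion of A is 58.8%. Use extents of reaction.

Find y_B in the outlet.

0.588

A reacted = 0.588 × 581 = 341.6 mol; ν_A = −1, so ξ = 341.6/1 = 341.6 mol.
Outlet amounts (n = n₀ + ν ξ):
  A: 581 − 1(341.6) = 239.4
  B: 0 + 1(341.6) = 341.6
Total out = 581 mol; y_B = 341.6 / 581 = 0.588.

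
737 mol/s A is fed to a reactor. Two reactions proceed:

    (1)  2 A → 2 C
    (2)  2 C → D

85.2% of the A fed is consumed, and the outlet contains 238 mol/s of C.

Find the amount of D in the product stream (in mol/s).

Conversion of A: A consumed = 2ξ₁ = 0.852 × 737 → ξ₁ = 314 mol/s.
C balance: n_C = 0 + 2ξ₁ − 2ξ₂ = 238 → ξ₂ = (2·314 − 238)/2 = 195 mol/s.
Outlet amounts (n = n₀ + Σ ν·ξ):
  A: 737 − 2(314) = 109.1
  C: 0 + 2(314) − 2(195) = 238
  D: 0 + 1(195) = 195

195 mol/s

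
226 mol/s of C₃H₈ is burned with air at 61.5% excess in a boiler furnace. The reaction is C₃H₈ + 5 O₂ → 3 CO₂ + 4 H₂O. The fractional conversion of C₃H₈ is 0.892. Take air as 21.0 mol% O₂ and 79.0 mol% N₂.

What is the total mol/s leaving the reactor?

Stoichiometric O₂ = 5 × 226 = 1130 mol/s; O₂ fed = 1130 × 1.615 = 1825 mol/s.
N₂ fed = 1825 × 79/21 = 6865 mol/s.
Fuel reacted = 0.892 × 226 → ξ = 201.6 mol/s.
Outlet (n = n₀ + ν ξ):
  C₃H₈: 226 − 1(201.6) = 24.41
  O₂: 1825 − 5(201.6) = 817
  N₂: 6865 (inert)
  CO₂: 0 + 3(201.6) = 604.8
  H₂O: 0 + 4(201.6) = 806.4
Total out = 24.41 + 817 + 6865 + 604.8 + 806.4 = 9118 mol/s.

9120 mol/s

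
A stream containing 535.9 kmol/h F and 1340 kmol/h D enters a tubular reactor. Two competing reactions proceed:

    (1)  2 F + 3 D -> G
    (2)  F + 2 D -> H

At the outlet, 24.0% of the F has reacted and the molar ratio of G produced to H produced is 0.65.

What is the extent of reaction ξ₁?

ξ₁ = 36.3 kmol/h

Conversion of F: F consumed = 0.24 × 535.9 = 128.6 kmol/h = 2ξ₁ + 1ξ₂.
Selectivity: 1ξ₁ / (1ξ₂) = 0.65 → ξ₁ = 0.65 ξ₂.
Substitute: (2·0.65 + 1) ξ₂ = 128.6 → ξ₂ = 55.92 kmol/h, ξ₁ = 36.35 kmol/h.
Outlet amounts (n = n₀ + Σ ν·ξ):
  F: 535.9 − 2(36.35) − 1(55.92) = 407.3
  D: 1340 − 3(36.35) − 2(55.92) = 1119
  G: 0 + 1(36.35) = 36.35
  H: 0 + 1(55.92) = 55.92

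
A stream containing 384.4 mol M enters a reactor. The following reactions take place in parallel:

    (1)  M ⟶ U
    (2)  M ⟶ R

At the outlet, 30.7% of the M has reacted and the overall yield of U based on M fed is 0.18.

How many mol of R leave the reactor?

48.8 mol

Yield of U: 1ξ₁ / 384.4 = 0.18 → ξ₁ = 69.19 mol.
Conversion of M: 1ξ₁ + 1ξ₂ = 0.307 × 384.4 = 118 → ξ₂ = 48.82 mol.
Outlet amounts (n = n₀ + Σ ν·ξ):
  M: 384.4 − 1(69.19) − 1(48.82) = 266.4
  U: 0 + 1(69.19) = 69.19
  R: 0 + 1(48.82) = 48.82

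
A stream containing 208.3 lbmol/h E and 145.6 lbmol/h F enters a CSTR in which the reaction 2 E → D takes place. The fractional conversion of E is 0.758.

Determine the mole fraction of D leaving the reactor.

E reacted = 0.758 × 208.3 = 157.9 lbmol/h; ν_E = −2, so ξ = 157.9/2 = 78.95 lbmol/h.
Outlet amounts (n = n₀ + ν ξ):
  E: 208.3 − 2(78.95) = 50.41
  D: 0 + 1(78.95) = 78.95
  F: 145.6 (inert)
Total out = 275 lbmol/h; y_D = 78.95 / 275 = 0.2871.

0.287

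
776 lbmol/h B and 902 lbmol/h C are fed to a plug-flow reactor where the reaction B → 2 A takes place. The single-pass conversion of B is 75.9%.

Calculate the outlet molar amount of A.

B reacted = 0.759 × 776 = 589 lbmol/h; ν_B = −1, so ξ = 589/1 = 589 lbmol/h.
Outlet amounts (n = n₀ + ν ξ):
  B: 776 − 1(589) = 187
  A: 0 + 2(589) = 1178
  C: 902 (inert)

1180 lbmol/h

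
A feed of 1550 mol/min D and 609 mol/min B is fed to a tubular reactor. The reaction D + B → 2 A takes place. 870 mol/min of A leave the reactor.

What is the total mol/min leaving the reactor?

For A: n = n₀ + 2ξ → 870 = 0 + 2ξ, giving ξ = 435 mol/min.
Outlet amounts (n = n₀ + ν ξ):
  D: 1550 − 1(435) = 1115
  B: 609 − 1(435) = 174
  A: 0 + 2(435) = 870
Total out = 1115 + 174 + 870 = 2159 mol/min.

2160 mol/min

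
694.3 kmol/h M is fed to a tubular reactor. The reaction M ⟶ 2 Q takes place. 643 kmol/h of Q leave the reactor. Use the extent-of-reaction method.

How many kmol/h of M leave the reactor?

373 kmol/h

For Q: n = n₀ + 2ξ → 643 = 0 + 2ξ, giving ξ = 321.5 kmol/h.
Outlet amounts (n = n₀ + ν ξ):
  M: 694.3 − 1(321.5) = 372.8
  Q: 0 + 2(321.5) = 643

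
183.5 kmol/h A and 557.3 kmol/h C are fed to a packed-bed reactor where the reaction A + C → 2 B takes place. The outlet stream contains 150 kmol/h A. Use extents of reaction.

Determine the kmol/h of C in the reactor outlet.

For A: n = n₀ − 1ξ → 150 = 183.5 − 1ξ, giving ξ = 33.5 kmol/h.
Outlet amounts (n = n₀ + ν ξ):
  A: 183.5 − 1(33.5) = 150
  C: 557.3 − 1(33.5) = 523.8
  B: 0 + 2(33.5) = 67

524 kmol/h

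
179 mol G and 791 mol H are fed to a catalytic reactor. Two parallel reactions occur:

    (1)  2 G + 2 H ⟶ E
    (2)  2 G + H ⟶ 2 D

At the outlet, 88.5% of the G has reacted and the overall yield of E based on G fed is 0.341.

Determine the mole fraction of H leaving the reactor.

0.847

Yield of E: 1ξ₁ / 179 = 0.341 → ξ₁ = 61.04 mol.
Conversion of G: 2ξ₁ + 2ξ₂ = 0.885 × 179 = 158.4 → ξ₂ = 18.17 mol.
Outlet amounts (n = n₀ + Σ ν·ξ):
  G: 179 − 2(61.04) − 2(18.17) = 20.59
  H: 791 − 2(61.04) − 1(18.17) = 650.8
  E: 0 + 1(61.04) = 61.04
  D: 0 + 2(18.17) = 36.34
Total out = 768.7 mol; y_H = 650.8 / 768.7 = 0.8465.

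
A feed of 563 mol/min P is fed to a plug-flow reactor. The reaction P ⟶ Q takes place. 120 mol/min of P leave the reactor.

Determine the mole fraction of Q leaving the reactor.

For P: n = n₀ − 1ξ → 120 = 563 − 1ξ, giving ξ = 443 mol/min.
Outlet amounts (n = n₀ + ν ξ):
  P: 563 − 1(443) = 120
  Q: 0 + 1(443) = 443
Total out = 563 mol/min; y_Q = 443 / 563 = 0.7869.

0.787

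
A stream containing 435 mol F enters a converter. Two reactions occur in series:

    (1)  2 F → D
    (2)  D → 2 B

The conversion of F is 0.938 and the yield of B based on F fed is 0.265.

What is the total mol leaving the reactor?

Conversion of F: F consumed = 2ξ₁ = 0.938 × 435 → ξ₁ = 204 mol.
Yield of B: 2ξ₂ / 435 = 0.265 → ξ₂ = 57.64 mol.
Outlet amounts (n = n₀ + Σ ν·ξ):
  F: 435 − 2(204) = 26.97
  D: 0 + 1(204) − 1(57.64) = 146.4
  B: 0 + 2(57.64) = 115.3
Total out = 26.97 + 146.4 + 115.3 = 288.6 mol.

289 mol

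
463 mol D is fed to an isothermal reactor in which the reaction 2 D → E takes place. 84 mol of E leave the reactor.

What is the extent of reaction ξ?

ξ = 84 mol

For E: n = n₀ + 1ξ → 84 = 0 + 1ξ, giving ξ = 84 mol.
Outlet amounts (n = n₀ + ν ξ):
  D: 463 − 2(84) = 295
  E: 0 + 1(84) = 84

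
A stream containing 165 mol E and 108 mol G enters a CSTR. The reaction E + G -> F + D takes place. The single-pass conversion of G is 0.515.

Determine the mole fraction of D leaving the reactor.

G reacted = 0.515 × 108 = 55.62 mol; ν_G = −1, so ξ = 55.62/1 = 55.62 mol.
Outlet amounts (n = n₀ + ν ξ):
  E: 165 − 1(55.62) = 109.4
  G: 108 − 1(55.62) = 52.38
  F: 0 + 1(55.62) = 55.62
  D: 0 + 1(55.62) = 55.62
Total out = 273 mol; y_D = 55.62 / 273 = 0.2037.

0.204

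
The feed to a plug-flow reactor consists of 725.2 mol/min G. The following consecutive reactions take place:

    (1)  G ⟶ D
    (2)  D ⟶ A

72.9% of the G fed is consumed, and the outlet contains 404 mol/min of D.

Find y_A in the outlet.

0.172

Conversion of G: G consumed = 1ξ₁ = 0.729 × 725.2 → ξ₁ = 528.7 mol/min.
D balance: n_D = 0 + 1ξ₁ − 1ξ₂ = 404 → ξ₂ = (1·528.7 − 404)/1 = 124.7 mol/min.
Outlet amounts (n = n₀ + Σ ν·ξ):
  G: 725.2 − 1(528.7) = 196.5
  D: 0 + 1(528.7) − 1(124.7) = 404
  A: 0 + 1(124.7) = 124.7
Total out = 725.2 mol/min; y_A = 124.7 / 725.2 = 0.1719.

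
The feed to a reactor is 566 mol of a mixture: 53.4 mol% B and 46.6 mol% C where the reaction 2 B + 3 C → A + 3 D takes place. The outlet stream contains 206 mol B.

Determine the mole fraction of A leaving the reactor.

For B: n = n₀ − 2ξ → 206 = 302.2 − 2ξ, giving ξ = 48.12 mol.
Outlet amounts (n = n₀ + ν ξ):
  B: 302.2 − 2(48.12) = 206
  C: 263.8 − 3(48.12) = 119.4
  A: 0 + 1(48.12) = 48.12
  D: 0 + 3(48.12) = 144.4
Total out = 517.9 mol; y_A = 48.12 / 517.9 = 0.09292.

0.0929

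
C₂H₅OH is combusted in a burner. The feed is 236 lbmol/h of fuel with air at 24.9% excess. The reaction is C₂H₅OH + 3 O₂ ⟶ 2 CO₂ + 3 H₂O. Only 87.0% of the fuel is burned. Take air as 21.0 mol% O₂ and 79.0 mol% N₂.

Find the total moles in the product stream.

Stoichiometric O₂ = 3 × 236 = 708 lbmol/h; O₂ fed = 708 × 1.249 = 884.3 lbmol/h.
N₂ fed = 884.3 × 79/21 = 3327 lbmol/h.
Fuel reacted = 0.87 × 236 → ξ = 205.3 lbmol/h.
Outlet (n = n₀ + ν ξ):
  C₂H₅OH: 236 − 1(205.3) = 30.68
  O₂: 884.3 − 3(205.3) = 268.3
  N₂: 3327 (inert)
  CO₂: 0 + 2(205.3) = 410.6
  H₂O: 0 + 3(205.3) = 616
Total out = 30.68 + 268.3 + 3327 + 410.6 + 616 = 4652 lbmol/h.

4650 lbmol/h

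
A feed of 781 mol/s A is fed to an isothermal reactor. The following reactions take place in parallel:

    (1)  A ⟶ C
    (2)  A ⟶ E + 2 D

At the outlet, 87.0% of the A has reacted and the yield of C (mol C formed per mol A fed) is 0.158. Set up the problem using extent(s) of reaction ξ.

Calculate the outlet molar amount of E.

Yield of C: 1ξ₁ / 781 = 0.158 → ξ₁ = 123.4 mol/s.
Conversion of A: 1ξ₁ + 1ξ₂ = 0.87 × 781 = 679.5 → ξ₂ = 556.1 mol/s.
Outlet amounts (n = n₀ + Σ ν·ξ):
  A: 781 − 1(123.4) − 1(556.1) = 101.5
  C: 0 + 1(123.4) = 123.4
  E: 0 + 1(556.1) = 556.1
  D: 0 + 2(556.1) = 1112

556 mol/s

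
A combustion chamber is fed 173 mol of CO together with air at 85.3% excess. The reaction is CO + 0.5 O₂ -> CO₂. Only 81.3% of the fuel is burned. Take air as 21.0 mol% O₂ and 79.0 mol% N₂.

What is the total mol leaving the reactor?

866 mol

Stoichiometric O₂ = 0.5 × 173 = 86.5 mol; O₂ fed = 86.5 × 1.853 = 160.3 mol.
N₂ fed = 160.3 × 79/21 = 603 mol.
Fuel reacted = 0.813 × 173 → ξ = 140.6 mol.
Outlet (n = n₀ + ν ξ):
  CO: 173 − 1(140.6) = 32.35
  O₂: 160.3 − 0.5(140.6) = 89.96
  N₂: 603 (inert)
  CO₂: 0 + 1(140.6) = 140.6
Total out = 32.35 + 89.96 + 603 + 140.6 = 865.9 mol.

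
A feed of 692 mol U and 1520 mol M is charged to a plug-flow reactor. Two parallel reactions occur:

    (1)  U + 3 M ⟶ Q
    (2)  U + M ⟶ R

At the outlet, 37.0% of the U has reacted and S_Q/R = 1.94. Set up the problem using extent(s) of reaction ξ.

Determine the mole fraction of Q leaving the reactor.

0.104

Conversion of U: U consumed = 0.37 × 692 = 256 mol = 1ξ₁ + 1ξ₂.
Selectivity: 1ξ₁ / (1ξ₂) = 1.94 → ξ₁ = 1.94 ξ₂.
Substitute: (1·1.94 + 1) ξ₂ = 256 → ξ₂ = 87.09 mol, ξ₁ = 169 mol.
Outlet amounts (n = n₀ + Σ ν·ξ):
  U: 692 − 1(169) − 1(87.09) = 436
  M: 1520 − 3(169) − 1(87.09) = 926.1
  Q: 0 + 1(169) = 169
  R: 0 + 1(87.09) = 87.09
Total out = 1618 mol; y_Q = 169 / 1618 = 0.1044.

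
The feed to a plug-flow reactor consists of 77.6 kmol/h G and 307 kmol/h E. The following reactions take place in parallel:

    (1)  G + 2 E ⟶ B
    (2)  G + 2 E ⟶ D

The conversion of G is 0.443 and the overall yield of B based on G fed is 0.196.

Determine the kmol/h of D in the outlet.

19.2 kmol/h

Yield of B: 1ξ₁ / 77.6 = 0.196 → ξ₁ = 15.21 kmol/h.
Conversion of G: 1ξ₁ + 1ξ₂ = 0.443 × 77.6 = 34.38 → ξ₂ = 19.17 kmol/h.
Outlet amounts (n = n₀ + Σ ν·ξ):
  G: 77.6 − 1(15.21) − 1(19.17) = 43.22
  E: 307 − 2(15.21) − 2(19.17) = 238.2
  B: 0 + 1(15.21) = 15.21
  D: 0 + 1(19.17) = 19.17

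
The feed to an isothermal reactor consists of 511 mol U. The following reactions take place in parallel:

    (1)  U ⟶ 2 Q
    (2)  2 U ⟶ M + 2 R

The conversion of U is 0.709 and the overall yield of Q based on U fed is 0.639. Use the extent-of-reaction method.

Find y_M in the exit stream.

0.129

Yield of Q: 2ξ₁ / 511 = 0.639 → ξ₁ = 163.3 mol.
Conversion of U: 1ξ₁ + 2ξ₂ = 0.709 × 511 = 362.3 → ξ₂ = 99.52 mol.
Outlet amounts (n = n₀ + Σ ν·ξ):
  U: 511 − 1(163.3) − 2(99.52) = 148.7
  Q: 0 + 2(163.3) = 326.5
  M: 0 + 1(99.52) = 99.52
  R: 0 + 2(99.52) = 199
Total out = 773.8 mol; y_M = 99.52 / 773.8 = 0.1286.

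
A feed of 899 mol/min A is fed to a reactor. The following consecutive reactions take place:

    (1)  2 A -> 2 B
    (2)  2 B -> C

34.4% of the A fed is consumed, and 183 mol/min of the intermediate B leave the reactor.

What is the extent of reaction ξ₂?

ξ₂ = 63.1 mol/min

Conversion of A: A consumed = 2ξ₁ = 0.344 × 899 → ξ₁ = 154.6 mol/min.
B balance: n_B = 0 + 2ξ₁ − 2ξ₂ = 183 → ξ₂ = (2·154.6 − 183)/2 = 63.13 mol/min.
Outlet amounts (n = n₀ + Σ ν·ξ):
  A: 899 − 2(154.6) = 589.7
  B: 0 + 2(154.6) − 2(63.13) = 183
  C: 0 + 1(63.13) = 63.13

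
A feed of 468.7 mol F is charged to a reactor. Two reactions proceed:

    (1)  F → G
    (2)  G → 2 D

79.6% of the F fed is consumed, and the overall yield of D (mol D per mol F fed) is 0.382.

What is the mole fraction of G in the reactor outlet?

0.508

Conversion of F: F consumed = 1ξ₁ = 0.796 × 468.7 → ξ₁ = 373.1 mol.
Yield of D: 2ξ₂ / 468.7 = 0.382 → ξ₂ = 89.52 mol.
Outlet amounts (n = n₀ + Σ ν·ξ):
  F: 468.7 − 1(373.1) = 95.61
  G: 0 + 1(373.1) − 1(89.52) = 283.6
  D: 0 + 2(89.52) = 179
Total out = 558.2 mol; y_G = 283.6 / 558.2 = 0.508.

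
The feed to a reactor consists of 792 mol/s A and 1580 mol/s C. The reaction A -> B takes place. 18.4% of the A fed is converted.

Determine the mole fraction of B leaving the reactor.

A reacted = 0.184 × 792 = 145.7 mol/s; ν_A = −1, so ξ = 145.7/1 = 145.7 mol/s.
Outlet amounts (n = n₀ + ν ξ):
  A: 792 − 1(145.7) = 646.3
  B: 0 + 1(145.7) = 145.7
  C: 1580 (inert)
Total out = 2372 mol/s; y_B = 145.7 / 2372 = 0.06144.

0.0614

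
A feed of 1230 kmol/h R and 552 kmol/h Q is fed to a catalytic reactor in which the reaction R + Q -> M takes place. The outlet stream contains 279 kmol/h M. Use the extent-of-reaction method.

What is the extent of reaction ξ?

ξ = 279 kmol/h

For M: n = n₀ + 1ξ → 279 = 0 + 1ξ, giving ξ = 279 kmol/h.
Outlet amounts (n = n₀ + ν ξ):
  R: 1230 − 1(279) = 951
  Q: 552 − 1(279) = 273
  M: 0 + 1(279) = 279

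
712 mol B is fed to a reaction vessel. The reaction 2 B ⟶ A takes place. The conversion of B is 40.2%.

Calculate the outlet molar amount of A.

143 mol

B reacted = 0.402 × 712 = 286.2 mol; ν_B = −2, so ξ = 286.2/2 = 143.1 mol.
Outlet amounts (n = n₀ + ν ξ):
  B: 712 − 2(143.1) = 425.8
  A: 0 + 1(143.1) = 143.1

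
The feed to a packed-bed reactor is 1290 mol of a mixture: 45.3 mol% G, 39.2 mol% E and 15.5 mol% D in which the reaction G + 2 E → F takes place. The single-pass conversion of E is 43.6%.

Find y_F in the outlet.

0.103

E reacted = 0.436 × 505.7 = 220.5 mol; ν_E = −2, so ξ = 220.5/2 = 110.2 mol.
Outlet amounts (n = n₀ + ν ξ):
  G: 584.4 − 1(110.2) = 474.1
  E: 505.7 − 2(110.2) = 285.2
  F: 0 + 1(110.2) = 110.2
  D: 199.9 (inert)
Total out = 1070 mol; y_F = 110.2 / 1070 = 0.1031.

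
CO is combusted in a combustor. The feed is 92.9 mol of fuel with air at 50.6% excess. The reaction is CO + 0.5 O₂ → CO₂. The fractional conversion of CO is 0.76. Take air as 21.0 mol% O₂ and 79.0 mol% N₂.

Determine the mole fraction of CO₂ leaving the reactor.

Stoichiometric O₂ = 0.5 × 92.9 = 46.45 mol; O₂ fed = 46.45 × 1.506 = 69.95 mol.
N₂ fed = 69.95 × 79/21 = 263.2 mol.
Fuel reacted = 0.76 × 92.9 → ξ = 70.6 mol.
Outlet (n = n₀ + ν ξ):
  CO: 92.9 − 1(70.6) = 22.3
  O₂: 69.95 − 0.5(70.6) = 34.65
  N₂: 263.2 (inert)
  CO₂: 0 + 1(70.6) = 70.6
Total out = 390.7 mol; y_CO₂ = 70.6 / 390.7 = 0.1807.

0.181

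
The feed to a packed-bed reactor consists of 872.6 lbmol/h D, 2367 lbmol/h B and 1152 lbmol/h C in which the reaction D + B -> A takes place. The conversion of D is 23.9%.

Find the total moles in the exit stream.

D reacted = 0.239 × 872.6 = 208.6 lbmol/h; ν_D = −1, so ξ = 208.6/1 = 208.6 lbmol/h.
Outlet amounts (n = n₀ + ν ξ):
  D: 872.6 − 1(208.6) = 664
  B: 2367 − 1(208.6) = 2158
  A: 0 + 1(208.6) = 208.6
  C: 1152 (inert)
Total out = 664 + 2158 + 208.6 + 1152 = 4183 lbmol/h.

4180 lbmol/h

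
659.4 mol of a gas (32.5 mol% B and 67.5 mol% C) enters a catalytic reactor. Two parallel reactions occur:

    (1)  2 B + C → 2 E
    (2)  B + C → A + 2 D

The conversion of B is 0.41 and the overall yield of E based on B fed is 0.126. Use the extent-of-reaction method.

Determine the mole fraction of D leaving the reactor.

Yield of E: 2ξ₁ / 214.3 = 0.126 → ξ₁ = 13.5 mol.
Conversion of B: 2ξ₁ + 1ξ₂ = 0.41 × 214.3 = 87.87 → ξ₂ = 60.86 mol.
Outlet amounts (n = n₀ + Σ ν·ξ):
  B: 214.3 − 2(13.5) − 1(60.86) = 126.4
  C: 445.1 − 1(13.5) − 1(60.86) = 370.7
  E: 0 + 2(13.5) = 27
  A: 0 + 1(60.86) = 60.86
  D: 0 + 2(60.86) = 121.7
Total out = 706.8 mol; y_D = 121.7 / 706.8 = 0.1722.

0.172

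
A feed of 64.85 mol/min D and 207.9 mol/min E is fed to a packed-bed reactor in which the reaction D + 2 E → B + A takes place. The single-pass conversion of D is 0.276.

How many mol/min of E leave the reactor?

172 mol/min

D reacted = 0.276 × 64.85 = 17.9 mol/min; ν_D = −1, so ξ = 17.9/1 = 17.9 mol/min.
Outlet amounts (n = n₀ + ν ξ):
  D: 64.85 − 1(17.9) = 46.95
  E: 207.9 − 2(17.9) = 172.1
  B: 0 + 1(17.9) = 17.9
  A: 0 + 1(17.9) = 17.9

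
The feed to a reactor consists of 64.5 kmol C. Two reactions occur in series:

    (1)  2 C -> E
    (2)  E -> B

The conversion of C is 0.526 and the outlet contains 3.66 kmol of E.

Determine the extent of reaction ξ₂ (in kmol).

ξ₂ = 13.3 kmol

Conversion of C: C consumed = 2ξ₁ = 0.526 × 64.5 → ξ₁ = 16.96 kmol.
E balance: n_E = 0 + 1ξ₁ − 1ξ₂ = 3.66 → ξ₂ = (1·16.96 − 3.66)/1 = 13.3 kmol.
Outlet amounts (n = n₀ + Σ ν·ξ):
  C: 64.5 − 2(16.96) = 30.57
  E: 0 + 1(16.96) − 1(13.3) = 3.66
  B: 0 + 1(13.3) = 13.3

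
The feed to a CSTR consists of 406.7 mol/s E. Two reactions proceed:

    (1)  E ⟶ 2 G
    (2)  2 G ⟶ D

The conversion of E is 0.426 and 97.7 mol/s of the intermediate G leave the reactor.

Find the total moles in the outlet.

Conversion of E: E consumed = 1ξ₁ = 0.426 × 406.7 → ξ₁ = 173.3 mol/s.
G balance: n_G = 0 + 2ξ₁ − 2ξ₂ = 97.7 → ξ₂ = (2·173.3 − 97.7)/2 = 124.4 mol/s.
Outlet amounts (n = n₀ + Σ ν·ξ):
  E: 406.7 − 1(173.3) = 233.4
  G: 0 + 2(173.3) − 2(124.4) = 97.7
  D: 0 + 1(124.4) = 124.4
Total out = 233.4 + 97.7 + 124.4 = 455.5 mol/s.

456 mol/s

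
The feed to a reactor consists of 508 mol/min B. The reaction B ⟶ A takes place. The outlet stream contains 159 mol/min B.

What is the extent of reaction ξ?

For B: n = n₀ − 1ξ → 159 = 508 − 1ξ, giving ξ = 349 mol/min.
Outlet amounts (n = n₀ + ν ξ):
  B: 508 − 1(349) = 159
  A: 0 + 1(349) = 349

ξ = 349 mol/min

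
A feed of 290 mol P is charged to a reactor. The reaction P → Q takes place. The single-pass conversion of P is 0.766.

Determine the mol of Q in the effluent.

222 mol

P reacted = 0.766 × 290 = 222.1 mol; ν_P = −1, so ξ = 222.1/1 = 222.1 mol.
Outlet amounts (n = n₀ + ν ξ):
  P: 290 − 1(222.1) = 67.86
  Q: 0 + 1(222.1) = 222.1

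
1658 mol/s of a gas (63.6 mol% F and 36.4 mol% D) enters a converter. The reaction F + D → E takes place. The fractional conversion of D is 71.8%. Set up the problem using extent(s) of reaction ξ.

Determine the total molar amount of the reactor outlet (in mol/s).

1220 mol/s

D reacted = 0.718 × 603.5 = 433.3 mol/s; ν_D = −1, so ξ = 433.3/1 = 433.3 mol/s.
Outlet amounts (n = n₀ + ν ξ):
  F: 1054 − 1(433.3) = 621.2
  D: 603.5 − 1(433.3) = 170.2
  E: 0 + 1(433.3) = 433.3
Total out = 621.2 + 170.2 + 433.3 = 1225 mol/s.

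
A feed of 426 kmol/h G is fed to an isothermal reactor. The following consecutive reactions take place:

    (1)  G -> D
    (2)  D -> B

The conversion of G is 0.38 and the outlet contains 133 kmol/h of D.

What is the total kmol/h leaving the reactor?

Conversion of G: G consumed = 1ξ₁ = 0.38 × 426 → ξ₁ = 161.9 kmol/h.
D balance: n_D = 0 + 1ξ₁ − 1ξ₂ = 133 → ξ₂ = (1·161.9 − 133)/1 = 28.88 kmol/h.
Outlet amounts (n = n₀ + Σ ν·ξ):
  G: 426 − 1(161.9) = 264.1
  D: 0 + 1(161.9) − 1(28.88) = 133
  B: 0 + 1(28.88) = 28.88
Total out = 264.1 + 133 + 28.88 = 426 kmol/h.

426 kmol/h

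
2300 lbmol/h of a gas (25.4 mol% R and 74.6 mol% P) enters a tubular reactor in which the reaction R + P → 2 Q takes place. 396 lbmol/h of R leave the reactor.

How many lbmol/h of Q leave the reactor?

For R: n = n₀ − 1ξ → 396 = 584.2 − 1ξ, giving ξ = 188.2 lbmol/h.
Outlet amounts (n = n₀ + ν ξ):
  R: 584.2 − 1(188.2) = 396
  P: 1716 − 1(188.2) = 1528
  Q: 0 + 2(188.2) = 376.4

376 lbmol/h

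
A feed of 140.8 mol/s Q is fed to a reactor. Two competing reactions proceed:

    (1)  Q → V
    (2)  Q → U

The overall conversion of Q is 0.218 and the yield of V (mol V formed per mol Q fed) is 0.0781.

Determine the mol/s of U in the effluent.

Yield of V: 1ξ₁ / 140.8 = 0.0781 → ξ₁ = 11 mol/s.
Conversion of Q: 1ξ₁ + 1ξ₂ = 0.218 × 140.8 = 30.69 → ξ₂ = 19.7 mol/s.
Outlet amounts (n = n₀ + Σ ν·ξ):
  Q: 140.8 − 1(11) − 1(19.7) = 110.1
  V: 0 + 1(11) = 11
  U: 0 + 1(19.7) = 19.7

19.7 mol/s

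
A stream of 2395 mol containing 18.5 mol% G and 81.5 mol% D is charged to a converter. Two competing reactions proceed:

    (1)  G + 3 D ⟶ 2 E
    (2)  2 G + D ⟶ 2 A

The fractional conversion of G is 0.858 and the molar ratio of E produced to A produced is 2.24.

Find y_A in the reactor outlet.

Conversion of G: G consumed = 0.858 × 443.1 = 380.2 mol = 1ξ₁ + 2ξ₂.
Selectivity: 2ξ₁ / (2ξ₂) = 2.24 → ξ₁ = 2.24 ξ₂.
Substitute: (1·2.24 + 2) ξ₂ = 380.2 → ξ₂ = 89.66 mol, ξ₁ = 200.8 mol.
Outlet amounts (n = n₀ + Σ ν·ξ):
  G: 443.1 − 1(200.8) − 2(89.66) = 62.92
  D: 1952 − 3(200.8) − 1(89.66) = 1260
  E: 0 + 2(200.8) = 401.7
  A: 0 + 2(89.66) = 179.3
Total out = 1904 mol; y_A = 179.3 / 1904 = 0.0942.

0.0942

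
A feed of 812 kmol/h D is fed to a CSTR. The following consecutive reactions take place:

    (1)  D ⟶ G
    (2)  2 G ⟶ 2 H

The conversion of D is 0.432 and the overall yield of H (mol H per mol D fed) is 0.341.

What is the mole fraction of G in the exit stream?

Conversion of D: D consumed = 1ξ₁ = 0.432 × 812 → ξ₁ = 350.8 kmol/h.
Yield of H: 2ξ₂ / 812 = 0.341 → ξ₂ = 138.4 kmol/h.
Outlet amounts (n = n₀ + Σ ν·ξ):
  D: 812 − 1(350.8) = 461.2
  G: 0 + 1(350.8) − 2(138.4) = 73.89
  H: 0 + 2(138.4) = 276.9
Total out = 812 kmol/h; y_G = 73.89 / 812 = 0.091.

0.091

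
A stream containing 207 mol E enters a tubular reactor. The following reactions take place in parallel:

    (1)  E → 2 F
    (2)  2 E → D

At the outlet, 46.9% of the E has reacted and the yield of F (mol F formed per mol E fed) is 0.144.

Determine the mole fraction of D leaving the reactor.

Yield of F: 2ξ₁ / 207 = 0.144 → ξ₁ = 14.9 mol.
Conversion of E: 1ξ₁ + 2ξ₂ = 0.469 × 207 = 97.08 → ξ₂ = 41.09 mol.
Outlet amounts (n = n₀ + Σ ν·ξ):
  E: 207 − 1(14.9) − 2(41.09) = 109.9
  F: 0 + 2(14.9) = 29.81
  D: 0 + 1(41.09) = 41.09
Total out = 180.8 mol; y_D = 41.09 / 180.8 = 0.2272.

0.227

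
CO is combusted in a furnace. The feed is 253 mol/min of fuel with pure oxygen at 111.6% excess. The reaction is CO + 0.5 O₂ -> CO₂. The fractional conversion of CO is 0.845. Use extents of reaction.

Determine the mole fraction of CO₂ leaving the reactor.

Stoichiometric O₂ = 0.5 × 253 = 126.5 mol/min; O₂ fed = 126.5 × 2.116 = 267.7 mol/min.
Fuel reacted = 0.845 × 253 → ξ = 213.8 mol/min.
Outlet (n = n₀ + ν ξ):
  CO: 253 − 1(213.8) = 39.22
  O₂: 267.7 − 0.5(213.8) = 160.8
  CO₂: 0 + 1(213.8) = 213.8
Total out = 413.8 mol/min; y_CO₂ = 213.8 / 413.8 = 0.5167.

0.517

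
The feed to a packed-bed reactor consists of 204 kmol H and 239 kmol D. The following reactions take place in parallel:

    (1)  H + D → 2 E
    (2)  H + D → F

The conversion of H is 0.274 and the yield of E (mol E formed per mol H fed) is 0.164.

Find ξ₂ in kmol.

ξ₂ = 39.2 kmol

Yield of E: 2ξ₁ / 204 = 0.164 → ξ₁ = 16.73 kmol.
Conversion of H: 1ξ₁ + 1ξ₂ = 0.274 × 204 = 55.9 → ξ₂ = 39.17 kmol.
Outlet amounts (n = n₀ + Σ ν·ξ):
  H: 204 − 1(16.73) − 1(39.17) = 148.1
  D: 239 − 1(16.73) − 1(39.17) = 183.1
  E: 0 + 2(16.73) = 33.46
  F: 0 + 1(39.17) = 39.17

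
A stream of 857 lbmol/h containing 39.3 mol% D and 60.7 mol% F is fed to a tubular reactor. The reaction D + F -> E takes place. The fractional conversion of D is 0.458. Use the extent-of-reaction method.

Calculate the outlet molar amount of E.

154 lbmol/h

D reacted = 0.458 × 336.8 = 154.3 lbmol/h; ν_D = −1, so ξ = 154.3/1 = 154.3 lbmol/h.
Outlet amounts (n = n₀ + ν ξ):
  D: 336.8 − 1(154.3) = 182.5
  F: 520.2 − 1(154.3) = 365.9
  E: 0 + 1(154.3) = 154.3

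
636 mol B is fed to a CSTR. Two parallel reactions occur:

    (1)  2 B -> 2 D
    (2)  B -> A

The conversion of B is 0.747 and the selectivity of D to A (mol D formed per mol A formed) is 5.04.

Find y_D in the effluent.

Conversion of B: B consumed = 0.747 × 636 = 475.1 mol = 2ξ₁ + 1ξ₂.
Selectivity: 2ξ₁ / (1ξ₂) = 5.04 → ξ₁ = 2.52 ξ₂.
Substitute: (2·2.52 + 1) ξ₂ = 475.1 → ξ₂ = 78.66 mol, ξ₁ = 198.2 mol.
Outlet amounts (n = n₀ + Σ ν·ξ):
  B: 636 − 2(198.2) − 1(78.66) = 160.9
  D: 0 + 2(198.2) = 396.4
  A: 0 + 1(78.66) = 78.66
Total out = 636 mol; y_D = 396.4 / 636 = 0.6233.

0.623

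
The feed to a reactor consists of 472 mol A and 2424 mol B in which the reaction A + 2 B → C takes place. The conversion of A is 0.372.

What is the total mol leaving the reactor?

2540 mol

A reacted = 0.372 × 472 = 175.6 mol; ν_A = −1, so ξ = 175.6/1 = 175.6 mol.
Outlet amounts (n = n₀ + ν ξ):
  A: 472 − 1(175.6) = 296.4
  B: 2424 − 2(175.6) = 2073
  C: 0 + 1(175.6) = 175.6
Total out = 296.4 + 2073 + 175.6 = 2545 mol.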